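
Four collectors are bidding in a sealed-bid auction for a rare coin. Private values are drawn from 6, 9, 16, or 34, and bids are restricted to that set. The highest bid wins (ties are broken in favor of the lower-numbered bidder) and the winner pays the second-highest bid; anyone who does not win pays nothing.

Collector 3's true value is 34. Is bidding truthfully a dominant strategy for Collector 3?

Check each profile of the others' bids and compare truth against every alternative bid.
Others bid (6, 16, 6): truth gives 18, best alternative gives 0.
Others bid (6, 16, 9): truth gives 18, best alternative gives 0.
Others bid (6, 16, 16): truth gives 18, best alternative gives 0.
Others bid (9, 16, 6): truth gives 18, best alternative gives 0.
Others bid (9, 16, 9): truth gives 18, best alternative gives 0.
Others bid (9, 16, 16): truth gives 18, best alternative gives 0.
(Remaining 58 profiles checked similarly; truth is weakly best in each.)
In every case the truthful bid is at least as good as any alternative, so it is a dominant strategy.

Yes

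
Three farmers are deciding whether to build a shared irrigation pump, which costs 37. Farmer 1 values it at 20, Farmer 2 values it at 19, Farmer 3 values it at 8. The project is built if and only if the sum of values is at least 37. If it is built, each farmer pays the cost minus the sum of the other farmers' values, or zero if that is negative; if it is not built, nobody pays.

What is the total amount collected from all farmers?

19

Total value 47 ≥ cost 37, so it is built.
Farmer 1: others sum to 27; max(0, 37 - 27) = 10.
Farmer 2: others sum to 28; max(0, 37 - 28) = 9.
Farmer 3: others sum to 39; max(0, 37 - 39) = 0.
Total collected = 10 + 9 + 0 = 19.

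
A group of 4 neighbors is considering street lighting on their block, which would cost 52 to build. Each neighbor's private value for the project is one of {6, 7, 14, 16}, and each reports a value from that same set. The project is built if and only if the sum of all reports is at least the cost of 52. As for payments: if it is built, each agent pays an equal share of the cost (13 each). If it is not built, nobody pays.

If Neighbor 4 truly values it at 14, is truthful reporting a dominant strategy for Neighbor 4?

Consider the case where Neighbor 1 reports 6, Neighbor 2 reports 14 and Neighbor 3 reports 16.
Truthful report 14: project not built, utility 0.
Report 16 instead: project built, pays 13, utility 14 - 13 = 1.
Since 1 > 0, reporting 16 is strictly better here, so truthful reporting is not dominant.

No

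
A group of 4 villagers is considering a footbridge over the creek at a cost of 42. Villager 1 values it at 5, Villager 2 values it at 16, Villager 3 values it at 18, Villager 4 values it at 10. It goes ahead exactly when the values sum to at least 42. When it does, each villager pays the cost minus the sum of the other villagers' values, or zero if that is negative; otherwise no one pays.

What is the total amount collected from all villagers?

Total value 49 ≥ cost 42, so it is built.
Villager 1: others sum to 44; max(0, 42 - 44) = 0.
Villager 2: others sum to 33; max(0, 42 - 33) = 9.
Villager 3: others sum to 31; max(0, 42 - 31) = 11.
Villager 4: others sum to 39; max(0, 42 - 39) = 3.
Total collected = 0 + 9 + 11 + 3 = 23.

23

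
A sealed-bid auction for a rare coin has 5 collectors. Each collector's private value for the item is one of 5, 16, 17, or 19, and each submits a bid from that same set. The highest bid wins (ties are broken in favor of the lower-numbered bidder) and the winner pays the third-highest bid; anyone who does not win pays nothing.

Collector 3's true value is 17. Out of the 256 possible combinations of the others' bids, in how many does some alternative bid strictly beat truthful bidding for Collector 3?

32

Others bid (5, 5, 5, 19): truth gives 0; bid 19 gives 12 > 0. Violating.
Others bid (5, 5, 16, 19): truth gives 0; bid 19 gives 1 > 0. Violating.
Others bid (5, 5, 19, 5): truth gives 0; bid 19 gives 12 > 0. Violating.
Others bid (5, 5, 19, 16): truth gives 0; bid 19 gives 1 > 0. Violating.
Others bid (5, 5, 5, 5): truth gives 12; no alternative beats it.
Others bid (5, 5, 5, 16): truth gives 12; no alternative beats it.
(Checking all 256 profiles: 32 have a profitable deviation, 224 do not.)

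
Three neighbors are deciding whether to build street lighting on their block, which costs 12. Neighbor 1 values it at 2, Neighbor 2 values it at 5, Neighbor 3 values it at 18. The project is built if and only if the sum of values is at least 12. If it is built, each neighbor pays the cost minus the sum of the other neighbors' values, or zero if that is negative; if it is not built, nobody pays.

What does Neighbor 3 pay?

Total value 25 ≥ cost 12, so the project is built.
The other neighbors' values sum to 7.
Cost minus that sum is 12 - 7 = 5.

5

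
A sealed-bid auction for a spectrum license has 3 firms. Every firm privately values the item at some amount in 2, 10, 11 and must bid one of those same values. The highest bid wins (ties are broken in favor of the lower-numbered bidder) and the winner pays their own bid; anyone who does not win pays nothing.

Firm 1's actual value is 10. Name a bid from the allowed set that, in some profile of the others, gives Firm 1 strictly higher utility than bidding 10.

2

Suppose Firm 2 bids 2 and Firm 3 bids 2.
Bid 10: wins, pays 10, utility 10 - 10 = 0.
Bid 2: wins, pays 2, utility 10 - 2 = 8.
So bidding 2 beats truth here (8 > 0).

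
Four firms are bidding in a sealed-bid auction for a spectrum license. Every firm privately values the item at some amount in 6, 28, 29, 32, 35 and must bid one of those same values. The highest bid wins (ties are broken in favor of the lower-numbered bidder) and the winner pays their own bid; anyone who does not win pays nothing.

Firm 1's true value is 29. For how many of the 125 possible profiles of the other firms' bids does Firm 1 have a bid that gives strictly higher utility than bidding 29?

8

Others bid (6, 6, 6): truth gives 0; bid 6 gives 23 > 0. Violating.
Others bid (6, 6, 28): truth gives 0; bid 28 gives 1 > 0. Violating.
Others bid (6, 28, 6): truth gives 0; bid 28 gives 1 > 0. Violating.
Others bid (6, 28, 28): truth gives 0; bid 28 gives 1 > 0. Violating.
Others bid (6, 6, 29): truth gives 0; no alternative beats it.
Others bid (6, 6, 32): truth gives 0; no alternative beats it.
(Checking all 125 profiles: 8 have a profitable deviation, 117 do not.)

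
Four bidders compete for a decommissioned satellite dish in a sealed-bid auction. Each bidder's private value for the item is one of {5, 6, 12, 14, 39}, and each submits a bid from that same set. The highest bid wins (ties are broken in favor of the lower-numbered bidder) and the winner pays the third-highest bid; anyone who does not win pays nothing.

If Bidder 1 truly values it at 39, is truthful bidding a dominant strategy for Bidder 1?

Yes

Check each profile of the others' bids and compare truth against every alternative bid.
Others bid (5, 5, 39): truth gives 34, best alternative gives 0.
Others bid (5, 39, 5): truth gives 34, best alternative gives 0.
Others bid (39, 5, 5): truth gives 34, best alternative gives 0.
Others bid (5, 6, 39): truth gives 33, best alternative gives 0.
Others bid (5, 39, 6): truth gives 33, best alternative gives 0.
Others bid (6, 5, 39): truth gives 33, best alternative gives 0.
(Remaining 119 profiles checked similarly; truth is weakly best in each.)
In every case the truthful bid is at least as good as any alternative, so it is a dominant strategy.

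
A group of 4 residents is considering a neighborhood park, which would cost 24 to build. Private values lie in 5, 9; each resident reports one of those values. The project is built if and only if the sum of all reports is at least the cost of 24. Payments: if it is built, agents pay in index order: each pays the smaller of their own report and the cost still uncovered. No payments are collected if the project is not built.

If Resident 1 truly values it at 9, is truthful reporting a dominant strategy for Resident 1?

Consider the case where Resident 2 reports 5, Resident 3 reports 5 and Resident 4 reports 9.
Truthful report 9: project built, pays 9, utility 9 - 9 = 0.
Report 5 instead: project built, pays 5, utility 9 - 5 = 4.
Since 4 > 0, reporting 5 is strictly better here, so truthful reporting is not dominant.

No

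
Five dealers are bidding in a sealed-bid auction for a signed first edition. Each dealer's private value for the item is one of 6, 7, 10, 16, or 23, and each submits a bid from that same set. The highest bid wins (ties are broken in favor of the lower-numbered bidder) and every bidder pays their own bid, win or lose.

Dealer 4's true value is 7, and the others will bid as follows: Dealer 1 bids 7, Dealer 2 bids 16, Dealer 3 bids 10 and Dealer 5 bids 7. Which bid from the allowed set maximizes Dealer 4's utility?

Bid 6: loses but pays 6, utility -6.
Bid 7: loses but pays 7, utility -7.
Bid 10: loses but pays 10, utility -10.
Bid 16: loses but pays 16, utility -16.
Bid 23: wins, pays 23, utility 7 - 23 = -16.
The best choice is 6 with utility -6.

6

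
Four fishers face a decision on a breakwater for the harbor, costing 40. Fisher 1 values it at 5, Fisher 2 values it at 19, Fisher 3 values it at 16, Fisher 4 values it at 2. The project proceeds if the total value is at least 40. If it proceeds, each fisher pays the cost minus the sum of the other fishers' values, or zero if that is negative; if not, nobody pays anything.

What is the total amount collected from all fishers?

34

Total value 42 ≥ cost 40, so it is built.
Fisher 1: others sum to 37; max(0, 40 - 37) = 3.
Fisher 2: others sum to 23; max(0, 40 - 23) = 17.
Fisher 3: others sum to 26; max(0, 40 - 26) = 14.
Fisher 4: others sum to 40; max(0, 40 - 40) = 0.
Total collected = 3 + 17 + 14 + 0 = 34.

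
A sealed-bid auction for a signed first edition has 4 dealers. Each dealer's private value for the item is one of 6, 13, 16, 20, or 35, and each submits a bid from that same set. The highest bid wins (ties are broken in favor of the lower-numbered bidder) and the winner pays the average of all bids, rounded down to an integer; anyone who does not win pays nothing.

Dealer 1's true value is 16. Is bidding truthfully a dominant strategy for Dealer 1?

No

Consider the case where Dealer 2 bids 6, Dealer 3 bids 6 and Dealer 4 bids 6.
Truthful bid 16: wins, pays 8, utility 16 - 8 = 8.
Bid 6 instead: wins, pays 6, utility 16 - 6 = 10.
Since 10 > 8, bidding 6 is strictly better here, so truthful bidding is not dominant.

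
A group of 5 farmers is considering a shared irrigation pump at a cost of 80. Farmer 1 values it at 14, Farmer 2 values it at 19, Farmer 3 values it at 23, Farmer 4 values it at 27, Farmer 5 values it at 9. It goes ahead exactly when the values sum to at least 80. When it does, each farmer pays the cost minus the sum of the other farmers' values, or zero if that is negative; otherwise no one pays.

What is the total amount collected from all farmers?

35

Total value 92 ≥ cost 80, so it is built.
Farmer 1: others sum to 78; max(0, 80 - 78) = 2.
Farmer 2: others sum to 73; max(0, 80 - 73) = 7.
Farmer 3: others sum to 69; max(0, 80 - 69) = 11.
Farmer 4: others sum to 65; max(0, 80 - 65) = 15.
Farmer 5: others sum to 83; max(0, 80 - 83) = 0.
Total collected = 2 + 7 + 11 + 15 + 0 = 35.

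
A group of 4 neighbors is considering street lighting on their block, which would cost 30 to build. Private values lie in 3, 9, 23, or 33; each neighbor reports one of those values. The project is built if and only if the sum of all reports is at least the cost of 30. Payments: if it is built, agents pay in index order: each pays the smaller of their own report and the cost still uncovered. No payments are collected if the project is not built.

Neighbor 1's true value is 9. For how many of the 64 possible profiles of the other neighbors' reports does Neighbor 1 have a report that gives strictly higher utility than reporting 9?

Others report (3, 3, 23): truth gives 0; report 3 gives 6 > 0. Violating.
Others report (3, 3, 33): truth gives 0; report 3 gives 6 > 0. Violating.
Others report (3, 9, 23): truth gives 0; report 3 gives 6 > 0. Violating.
Others report (3, 9, 33): truth gives 0; report 3 gives 6 > 0. Violating.
Others report (3, 3, 3): truth gives 0; no alternative beats it.
Others report (3, 3, 9): truth gives 0; no alternative beats it.
(Checking all 64 profiles: 57 have a profitable deviation, 7 do not.)

57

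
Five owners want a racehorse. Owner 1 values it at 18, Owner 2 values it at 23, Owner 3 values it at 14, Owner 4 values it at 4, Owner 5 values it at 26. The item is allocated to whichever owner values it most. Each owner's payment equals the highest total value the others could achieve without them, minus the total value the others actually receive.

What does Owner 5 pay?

Owner 5 has the highest value and receives the item.
Without Owner 5, the item would go to the next-highest value, 23, so the others could achieve 23.
With Owner 5 present and winning, the others receive nothing, so their total is 0.
Payment = 23 - 0 = 23.

23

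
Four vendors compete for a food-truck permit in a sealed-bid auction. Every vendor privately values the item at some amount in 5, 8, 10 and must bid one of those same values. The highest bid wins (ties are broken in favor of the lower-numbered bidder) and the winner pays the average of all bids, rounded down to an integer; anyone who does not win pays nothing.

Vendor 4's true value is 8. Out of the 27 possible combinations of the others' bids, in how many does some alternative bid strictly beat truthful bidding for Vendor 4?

6

Others bid (5, 5, 8): truth gives 0; bid 10 gives 1 > 0. Violating.
Others bid (5, 8, 5): truth gives 0; bid 10 gives 1 > 0. Violating.
Others bid (5, 8, 8): truth gives 0; bid 10 gives 1 > 0. Violating.
Others bid (8, 5, 5): truth gives 0; bid 10 gives 1 > 0. Violating.
Others bid (5, 5, 5): truth gives 3; no alternative beats it.
Others bid (5, 5, 10): truth gives 0; no alternative beats it.
(Checking all 27 profiles: 6 have a profitable deviation, 21 do not.)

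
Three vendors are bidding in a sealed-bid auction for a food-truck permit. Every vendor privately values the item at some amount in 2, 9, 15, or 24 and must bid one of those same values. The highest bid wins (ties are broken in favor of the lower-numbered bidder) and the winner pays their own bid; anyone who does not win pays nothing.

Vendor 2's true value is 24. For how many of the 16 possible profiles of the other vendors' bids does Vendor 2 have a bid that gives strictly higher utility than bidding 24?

Others bid (2, 2): truth gives 0; bid 9 gives 15 > 0. Violating.
Others bid (2, 9): truth gives 0; bid 9 gives 15 > 0. Violating.
Others bid (2, 15): truth gives 0; bid 15 gives 9 > 0. Violating.
Others bid (9, 2): truth gives 0; bid 15 gives 9 > 0. Violating.
Others bid (2, 24): truth gives 0; no alternative beats it.
Others bid (9, 24): truth gives 0; no alternative beats it.
(Checking all 16 profiles: 6 have a profitable deviation, 10 do not.)

6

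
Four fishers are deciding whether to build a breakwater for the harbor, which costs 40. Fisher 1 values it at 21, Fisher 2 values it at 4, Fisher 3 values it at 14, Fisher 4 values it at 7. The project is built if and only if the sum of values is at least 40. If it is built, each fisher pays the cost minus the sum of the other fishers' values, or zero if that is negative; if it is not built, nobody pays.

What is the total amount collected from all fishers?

Total value 46 ≥ cost 40, so it is built.
Fisher 1: others sum to 25; max(0, 40 - 25) = 15.
Fisher 2: others sum to 42; max(0, 40 - 42) = 0.
Fisher 3: others sum to 32; max(0, 40 - 32) = 8.
Fisher 4: others sum to 39; max(0, 40 - 39) = 1.
Total collected = 15 + 0 + 8 + 1 = 24.

24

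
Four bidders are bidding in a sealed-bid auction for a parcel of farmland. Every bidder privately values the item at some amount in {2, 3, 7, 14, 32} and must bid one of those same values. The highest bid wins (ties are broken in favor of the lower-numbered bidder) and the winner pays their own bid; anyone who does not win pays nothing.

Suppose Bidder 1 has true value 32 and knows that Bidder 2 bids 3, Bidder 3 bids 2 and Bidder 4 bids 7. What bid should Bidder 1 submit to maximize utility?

Bid 2: loses, pays 0, utility 0.
Bid 3: loses, pays 0, utility 0.
Bid 7: wins, pays 7, utility 32 - 7 = 25.
Bid 14: wins, pays 14, utility 32 - 14 = 18.
Bid 32: wins, pays 32, utility 32 - 32 = 0.
The best choice is 7 with utility 25.

7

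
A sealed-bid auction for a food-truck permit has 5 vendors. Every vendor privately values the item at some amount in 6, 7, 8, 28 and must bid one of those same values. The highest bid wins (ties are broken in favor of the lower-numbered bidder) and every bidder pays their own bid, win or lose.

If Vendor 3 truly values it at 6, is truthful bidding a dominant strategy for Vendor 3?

No

Consider the case where Vendor 1 bids 6, Vendor 2 bids 6, Vendor 4 bids 6 and Vendor 5 bids 6.
Truthful bid 6: loses but pays 6, utility -6.
Bid 7 instead: wins, pays 7, utility 6 - 7 = -1.
Since -1 > -6, bidding 7 is strictly better here, so truthful bidding is not dominant.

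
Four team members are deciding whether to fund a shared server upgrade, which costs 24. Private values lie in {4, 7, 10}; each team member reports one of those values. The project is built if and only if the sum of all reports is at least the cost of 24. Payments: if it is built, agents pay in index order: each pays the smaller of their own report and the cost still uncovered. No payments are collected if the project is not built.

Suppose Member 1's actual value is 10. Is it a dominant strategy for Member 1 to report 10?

No

Consider the case where Member 2 reports 4, Member 3 reports 4 and Member 4 reports 10.
Truthful report 10: project built, pays 10, utility 10 - 10 = 0.
Report 7 instead: project built, pays 7, utility 10 - 7 = 3.
Since 3 > 0, reporting 7 is strictly better here, so truthful reporting is not dominant.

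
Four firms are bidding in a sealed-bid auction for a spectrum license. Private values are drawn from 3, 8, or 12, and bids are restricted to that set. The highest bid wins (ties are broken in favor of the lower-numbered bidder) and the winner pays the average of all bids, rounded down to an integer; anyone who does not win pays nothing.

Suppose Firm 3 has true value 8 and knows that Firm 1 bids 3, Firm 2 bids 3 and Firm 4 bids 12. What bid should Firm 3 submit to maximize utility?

12

Bid 3: loses, pays 0, utility 0.
Bid 8: loses, pays 0, utility 0.
Bid 12: wins, pays 7, utility 8 - 7 = 1.
The best choice is 12 with utility 1.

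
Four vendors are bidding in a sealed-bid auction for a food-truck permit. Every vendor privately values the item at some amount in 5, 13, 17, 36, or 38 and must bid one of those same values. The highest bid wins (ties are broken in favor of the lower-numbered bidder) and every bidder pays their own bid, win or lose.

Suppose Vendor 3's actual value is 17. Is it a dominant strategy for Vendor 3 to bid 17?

No

Consider the case where Vendor 1 bids 5, Vendor 2 bids 5 and Vendor 4 bids 5.
Truthful bid 17: wins, pays 17, utility 17 - 17 = 0.
Bid 13 instead: wins, pays 13, utility 17 - 13 = 4.
Since 4 > 0, bidding 13 is strictly better here, so truthful bidding is not dominant.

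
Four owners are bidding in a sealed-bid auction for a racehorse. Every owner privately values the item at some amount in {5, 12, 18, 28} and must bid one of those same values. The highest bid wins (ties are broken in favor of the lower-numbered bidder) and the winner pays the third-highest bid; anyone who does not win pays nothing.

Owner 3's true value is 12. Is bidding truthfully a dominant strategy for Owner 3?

No

Consider the case where Owner 1 bids 5, Owner 2 bids 5 and Owner 4 bids 18.
Truthful bid 12: loses, pays 0, utility 0.
Bid 18 instead: wins, pays 5, utility 12 - 5 = 7.
Since 7 > 0, bidding 18 is strictly better here, so truthful bidding is not dominant.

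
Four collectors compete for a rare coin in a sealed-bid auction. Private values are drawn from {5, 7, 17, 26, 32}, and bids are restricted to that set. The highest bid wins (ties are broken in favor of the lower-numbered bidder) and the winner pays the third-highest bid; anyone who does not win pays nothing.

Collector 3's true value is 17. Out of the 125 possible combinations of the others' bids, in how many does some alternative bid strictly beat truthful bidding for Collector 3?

24

Others bid (5, 5, 26): truth gives 0; bid 26 gives 12 > 0. Violating.
Others bid (5, 5, 32): truth gives 0; bid 32 gives 12 > 0. Violating.
Others bid (5, 7, 26): truth gives 0; bid 26 gives 10 > 0. Violating.
Others bid (5, 7, 32): truth gives 0; bid 32 gives 10 > 0. Violating.
Others bid (5, 5, 5): truth gives 12; no alternative beats it.
Others bid (5, 5, 7): truth gives 12; no alternative beats it.
(Checking all 125 profiles: 24 have a profitable deviation, 101 do not.)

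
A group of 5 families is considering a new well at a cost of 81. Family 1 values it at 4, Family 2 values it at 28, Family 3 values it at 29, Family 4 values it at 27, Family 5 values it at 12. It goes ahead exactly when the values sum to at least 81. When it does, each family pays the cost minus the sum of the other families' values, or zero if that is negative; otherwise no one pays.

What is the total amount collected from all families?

Total value 100 ≥ cost 81, so it is built.
Family 1: others sum to 96; max(0, 81 - 96) = 0.
Family 2: others sum to 72; max(0, 81 - 72) = 9.
Family 3: others sum to 71; max(0, 81 - 71) = 10.
Family 4: others sum to 73; max(0, 81 - 73) = 8.
Family 5: others sum to 88; max(0, 81 - 88) = 0.
Total collected = 0 + 9 + 10 + 8 + 0 = 27.

27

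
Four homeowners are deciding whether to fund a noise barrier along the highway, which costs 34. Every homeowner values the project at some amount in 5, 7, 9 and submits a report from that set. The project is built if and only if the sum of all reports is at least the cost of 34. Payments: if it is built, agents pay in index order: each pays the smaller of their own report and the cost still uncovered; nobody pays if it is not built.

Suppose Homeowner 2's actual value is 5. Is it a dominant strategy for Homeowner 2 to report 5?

Check each profile of the others' reports and compare truth against every alternative report.
Others report (9, 9, 9): truth gives 0, best alternative gives -2.
Others report (5, 5, 5): truth gives 0, best alternative gives 0.
Others report (5, 5, 7): truth gives 0, best alternative gives 0.
Others report (5, 5, 9): truth gives 0, best alternative gives 0.
Others report (5, 7, 5): truth gives 0, best alternative gives 0.
Others report (5, 7, 7): truth gives 0, best alternative gives 0.
(Remaining 21 profiles checked similarly; truth is weakly best in each.)
In every case the truthful report is at least as good as any alternative, so it is a dominant strategy.

Yes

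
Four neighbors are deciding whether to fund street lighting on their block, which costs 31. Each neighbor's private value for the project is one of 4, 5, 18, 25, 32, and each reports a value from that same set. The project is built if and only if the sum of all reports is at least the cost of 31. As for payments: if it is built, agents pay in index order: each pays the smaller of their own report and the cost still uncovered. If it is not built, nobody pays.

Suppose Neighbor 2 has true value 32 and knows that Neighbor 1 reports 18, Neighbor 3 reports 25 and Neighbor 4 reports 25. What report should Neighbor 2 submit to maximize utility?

4

Report 4: project built, pays 4, utility 32 - 4 = 28.
Report 5: project built, pays 5, utility 32 - 5 = 27.
Report 18: project built, pays 13, utility 32 - 13 = 19.
Report 25: project built, pays 13, utility 32 - 13 = 19.
Report 32: project built, pays 13, utility 32 - 13 = 19.
The best choice is 4 with utility 28.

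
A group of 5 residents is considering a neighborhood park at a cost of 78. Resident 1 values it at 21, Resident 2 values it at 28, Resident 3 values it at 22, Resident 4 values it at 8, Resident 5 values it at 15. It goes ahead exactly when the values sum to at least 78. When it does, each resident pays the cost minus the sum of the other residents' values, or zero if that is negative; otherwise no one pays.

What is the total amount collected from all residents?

Total value 94 ≥ cost 78, so it is built.
Resident 1: others sum to 73; max(0, 78 - 73) = 5.
Resident 2: others sum to 66; max(0, 78 - 66) = 12.
Resident 3: others sum to 72; max(0, 78 - 72) = 6.
Resident 4: others sum to 86; max(0, 78 - 86) = 0.
Resident 5: others sum to 79; max(0, 78 - 79) = 0.
Total collected = 5 + 12 + 6 + 0 + 0 = 23.

23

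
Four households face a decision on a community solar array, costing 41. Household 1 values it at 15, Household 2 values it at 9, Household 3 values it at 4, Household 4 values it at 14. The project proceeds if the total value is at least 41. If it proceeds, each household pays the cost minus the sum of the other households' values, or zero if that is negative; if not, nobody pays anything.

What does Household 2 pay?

8

Total value 42 ≥ cost 41, so the project is built.
The other households' values sum to 33.
Cost minus that sum is 41 - 33 = 8.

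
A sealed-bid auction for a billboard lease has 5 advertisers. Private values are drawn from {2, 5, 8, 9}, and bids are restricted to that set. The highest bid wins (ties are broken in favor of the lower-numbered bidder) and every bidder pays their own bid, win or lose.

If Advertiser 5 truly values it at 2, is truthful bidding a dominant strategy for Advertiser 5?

Yes

Check each profile of the others' bids and compare truth against every alternative bid.
Others bid (2, 2, 2, 5): truth gives -2, best alternative gives -5.
Others bid (2, 2, 2, 8): truth gives -2, best alternative gives -5.
Others bid (2, 2, 2, 9): truth gives -2, best alternative gives -5.
Others bid (2, 2, 5, 2): truth gives -2, best alternative gives -5.
Others bid (2, 2, 5, 5): truth gives -2, best alternative gives -5.
Others bid (2, 2, 5, 8): truth gives -2, best alternative gives -5.
(Remaining 250 profiles checked similarly; truth is weakly best in each.)
In every case the truthful bid is at least as good as any alternative, so it is a dominant strategy.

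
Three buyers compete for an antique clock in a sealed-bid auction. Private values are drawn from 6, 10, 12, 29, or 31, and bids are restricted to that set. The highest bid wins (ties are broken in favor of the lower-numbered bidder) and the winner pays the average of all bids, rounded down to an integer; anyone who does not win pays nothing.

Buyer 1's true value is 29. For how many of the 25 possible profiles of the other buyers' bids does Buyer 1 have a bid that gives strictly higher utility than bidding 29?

15

Others bid (6, 6): truth gives 16; bid 6 gives 23 > 16. Violating.
Others bid (6, 10): truth gives 14; bid 10 gives 21 > 14. Violating.
Others bid (6, 12): truth gives 14; bid 12 gives 19 > 14. Violating.
Others bid (6, 31): truth gives 0; bid 31 gives 7 > 0. Violating.
Others bid (6, 29): truth gives 8; no alternative beats it.
Others bid (10, 29): truth gives 7; no alternative beats it.
(Checking all 25 profiles: 15 have a profitable deviation, 10 do not.)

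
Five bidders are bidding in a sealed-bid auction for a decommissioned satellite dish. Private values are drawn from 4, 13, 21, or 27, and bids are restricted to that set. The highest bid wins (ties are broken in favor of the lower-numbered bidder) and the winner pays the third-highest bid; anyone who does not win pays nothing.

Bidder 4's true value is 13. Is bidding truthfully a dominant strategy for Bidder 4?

Consider the case where Bidder 1 bids 4, Bidder 2 bids 4, Bidder 3 bids 4 and Bidder 5 bids 21.
Truthful bid 13: loses, pays 0, utility 0.
Bid 21 instead: wins, pays 4, utility 13 - 4 = 9.
Since 9 > 0, bidding 21 is strictly better here, so truthful bidding is not dominant.

No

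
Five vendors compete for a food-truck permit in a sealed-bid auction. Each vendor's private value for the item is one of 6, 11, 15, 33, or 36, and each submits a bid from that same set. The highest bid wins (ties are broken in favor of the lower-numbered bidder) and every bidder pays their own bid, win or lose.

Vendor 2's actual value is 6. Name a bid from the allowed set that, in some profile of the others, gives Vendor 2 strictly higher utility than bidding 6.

11

Suppose Vendor 1 bids 6, Vendor 3 bids 6, Vendor 4 bids 6 and Vendor 5 bids 6.
Bid 6: loses but pays 6, utility -6.
Bid 11: wins, pays 11, utility 6 - 11 = -5.
So bidding 11 beats truth here (-5 > -6).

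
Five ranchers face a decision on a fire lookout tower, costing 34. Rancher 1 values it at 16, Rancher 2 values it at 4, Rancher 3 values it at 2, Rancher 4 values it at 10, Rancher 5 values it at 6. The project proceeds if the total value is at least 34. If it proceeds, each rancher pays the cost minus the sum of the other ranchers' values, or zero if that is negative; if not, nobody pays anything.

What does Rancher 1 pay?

12

Total value 38 ≥ cost 34, so the project is built.
The other ranchers' values sum to 22.
Cost minus that sum is 34 - 22 = 12.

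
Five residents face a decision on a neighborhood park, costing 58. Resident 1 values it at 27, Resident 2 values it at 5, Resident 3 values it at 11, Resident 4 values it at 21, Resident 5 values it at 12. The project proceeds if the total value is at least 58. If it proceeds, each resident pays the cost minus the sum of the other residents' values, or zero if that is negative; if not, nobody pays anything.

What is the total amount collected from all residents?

Total value 76 ≥ cost 58, so it is built.
Resident 1: others sum to 49; max(0, 58 - 49) = 9.
Resident 2: others sum to 71; max(0, 58 - 71) = 0.
Resident 3: others sum to 65; max(0, 58 - 65) = 0.
Resident 4: others sum to 55; max(0, 58 - 55) = 3.
Resident 5: others sum to 64; max(0, 58 - 64) = 0.
Total collected = 9 + 0 + 0 + 3 + 0 = 12.

12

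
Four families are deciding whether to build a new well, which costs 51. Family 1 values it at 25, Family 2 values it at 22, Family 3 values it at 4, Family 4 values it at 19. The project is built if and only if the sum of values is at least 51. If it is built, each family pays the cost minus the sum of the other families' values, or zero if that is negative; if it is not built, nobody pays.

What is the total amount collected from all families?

Total value 70 ≥ cost 51, so it is built.
Family 1: others sum to 45; max(0, 51 - 45) = 6.
Family 2: others sum to 48; max(0, 51 - 48) = 3.
Family 3: others sum to 66; max(0, 51 - 66) = 0.
Family 4: others sum to 51; max(0, 51 - 51) = 0.
Total collected = 6 + 3 + 0 + 0 = 9.

9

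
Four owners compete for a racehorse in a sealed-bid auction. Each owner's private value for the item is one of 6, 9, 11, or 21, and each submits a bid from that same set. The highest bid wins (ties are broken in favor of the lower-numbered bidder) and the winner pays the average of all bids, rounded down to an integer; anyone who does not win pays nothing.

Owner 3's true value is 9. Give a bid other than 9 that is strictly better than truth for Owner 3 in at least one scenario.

11

Suppose Owner 1 bids 6, Owner 2 bids 6 and Owner 4 bids 11.
Bid 9: loses, pays 0, utility 0.
Bid 11: wins, pays 8, utility 9 - 8 = 1.
So bidding 11 beats truth here (1 > 0).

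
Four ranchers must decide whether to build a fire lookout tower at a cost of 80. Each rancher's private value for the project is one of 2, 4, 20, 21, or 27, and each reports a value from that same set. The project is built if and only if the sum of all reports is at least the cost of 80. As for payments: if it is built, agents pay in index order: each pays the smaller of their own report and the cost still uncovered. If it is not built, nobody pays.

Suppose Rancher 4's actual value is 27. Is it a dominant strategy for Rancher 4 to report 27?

Check each profile of the others' reports and compare truth against every alternative report.
Others report (4, 27, 27): truth gives 5, best alternative gives 0.
Others report (27, 4, 27): truth gives 5, best alternative gives 0.
Others report (27, 27, 4): truth gives 5, best alternative gives 0.
Others report (2, 27, 27): truth gives 3, best alternative gives 0.
Others report (27, 2, 27): truth gives 3, best alternative gives 0.
Others report (27, 27, 2): truth gives 3, best alternative gives 0.
(Remaining 119 profiles checked similarly; truth is weakly best in each.)
In every case the truthful report is at least as good as any alternative, so it is a dominant strategy.

Yes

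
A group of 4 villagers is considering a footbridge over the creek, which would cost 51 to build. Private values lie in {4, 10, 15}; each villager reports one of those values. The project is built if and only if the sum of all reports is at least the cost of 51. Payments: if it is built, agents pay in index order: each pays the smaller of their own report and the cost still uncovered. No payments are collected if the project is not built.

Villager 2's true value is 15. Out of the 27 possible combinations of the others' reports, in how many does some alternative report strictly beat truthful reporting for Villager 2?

1

Others report (15, 15, 15): truth gives 0; report 10 gives 5 > 0. Violating.
Others report (4, 4, 4): truth gives 0; no alternative beats it.
Others report (4, 4, 10): truth gives 0; no alternative beats it.
(Checking all 27 profiles: 1 has a profitable deviation, 26 do not.)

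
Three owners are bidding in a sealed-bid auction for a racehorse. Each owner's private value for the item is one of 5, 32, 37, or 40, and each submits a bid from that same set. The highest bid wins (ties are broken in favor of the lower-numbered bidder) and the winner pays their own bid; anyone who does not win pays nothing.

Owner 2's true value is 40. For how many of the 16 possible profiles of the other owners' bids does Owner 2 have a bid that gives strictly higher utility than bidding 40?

6

Others bid (5, 5): truth gives 0; bid 32 gives 8 > 0. Violating.
Others bid (5, 32): truth gives 0; bid 32 gives 8 > 0. Violating.
Others bid (5, 37): truth gives 0; bid 37 gives 3 > 0. Violating.
Others bid (32, 5): truth gives 0; bid 37 gives 3 > 0. Violating.
Others bid (5, 40): truth gives 0; no alternative beats it.
Others bid (32, 40): truth gives 0; no alternative beats it.
(Checking all 16 profiles: 6 have a profitable deviation, 10 do not.)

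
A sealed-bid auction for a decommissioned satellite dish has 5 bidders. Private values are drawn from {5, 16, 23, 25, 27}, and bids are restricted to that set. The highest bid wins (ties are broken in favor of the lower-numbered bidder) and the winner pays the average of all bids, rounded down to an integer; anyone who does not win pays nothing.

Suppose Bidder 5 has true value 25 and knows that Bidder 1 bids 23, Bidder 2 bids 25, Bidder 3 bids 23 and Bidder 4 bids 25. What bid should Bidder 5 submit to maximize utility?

27

Bid 5: loses, pays 0, utility 0.
Bid 16: loses, pays 0, utility 0.
Bid 23: loses, pays 0, utility 0.
Bid 25: loses, pays 0, utility 0.
Bid 27: wins, pays 24, utility 25 - 24 = 1.
The best choice is 27 with utility 1.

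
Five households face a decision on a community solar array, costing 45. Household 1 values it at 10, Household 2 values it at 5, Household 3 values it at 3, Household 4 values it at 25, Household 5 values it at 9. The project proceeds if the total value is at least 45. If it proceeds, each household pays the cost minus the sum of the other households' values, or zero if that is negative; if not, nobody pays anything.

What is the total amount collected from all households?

Total value 52 ≥ cost 45, so it is built.
Household 1: others sum to 42; max(0, 45 - 42) = 3.
Household 2: others sum to 47; max(0, 45 - 47) = 0.
Household 3: others sum to 49; max(0, 45 - 49) = 0.
Household 4: others sum to 27; max(0, 45 - 27) = 18.
Household 5: others sum to 43; max(0, 45 - 43) = 2.
Total collected = 3 + 0 + 0 + 18 + 2 = 23.

23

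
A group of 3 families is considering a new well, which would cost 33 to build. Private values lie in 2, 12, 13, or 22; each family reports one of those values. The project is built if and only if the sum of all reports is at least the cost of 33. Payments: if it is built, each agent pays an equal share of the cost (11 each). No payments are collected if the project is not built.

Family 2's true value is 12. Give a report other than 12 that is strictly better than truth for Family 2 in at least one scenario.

22

Suppose Family 1 reports 2 and Family 3 reports 12.
Report 12: project not built, utility 0.
Report 22: project built, pays 11, utility 12 - 11 = 1.
So reporting 22 beats truth here (1 > 0).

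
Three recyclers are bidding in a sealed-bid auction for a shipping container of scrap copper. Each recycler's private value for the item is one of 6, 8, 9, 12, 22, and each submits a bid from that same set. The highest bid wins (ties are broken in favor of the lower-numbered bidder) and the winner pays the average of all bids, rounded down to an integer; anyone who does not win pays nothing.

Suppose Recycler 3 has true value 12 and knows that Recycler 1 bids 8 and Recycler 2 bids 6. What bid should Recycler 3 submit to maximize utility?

9

Bid 6: loses, pays 0, utility 0.
Bid 8: loses, pays 0, utility 0.
Bid 9: wins, pays 7, utility 12 - 7 = 5.
Bid 12: wins, pays 8, utility 12 - 8 = 4.
Bid 22: wins, pays 12, utility 12 - 12 = 0.
The best choice is 9 with utility 5.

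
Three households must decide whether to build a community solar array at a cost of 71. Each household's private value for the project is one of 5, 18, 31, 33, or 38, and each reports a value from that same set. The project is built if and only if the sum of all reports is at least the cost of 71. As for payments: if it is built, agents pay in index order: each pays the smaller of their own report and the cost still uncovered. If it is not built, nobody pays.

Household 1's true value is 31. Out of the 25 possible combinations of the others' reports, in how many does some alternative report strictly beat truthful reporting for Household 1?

Others report (18, 38): truth gives 0; report 18 gives 13 > 0. Violating.
Others report (31, 31): truth gives 0; report 18 gives 13 > 0. Violating.
Others report (31, 33): truth gives 0; report 18 gives 13 > 0. Violating.
Others report (31, 38): truth gives 0; report 5 gives 26 > 0. Violating.
Others report (5, 5): truth gives 0; no alternative beats it.
Others report (5, 18): truth gives 0; no alternative beats it.
(Checking all 25 profiles: 11 have a profitable deviation, 14 do not.)

11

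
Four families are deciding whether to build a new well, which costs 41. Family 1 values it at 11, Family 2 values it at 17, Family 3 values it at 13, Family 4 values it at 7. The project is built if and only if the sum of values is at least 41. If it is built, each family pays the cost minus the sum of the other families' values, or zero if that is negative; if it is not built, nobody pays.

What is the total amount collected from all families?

Total value 48 ≥ cost 41, so it is built.
Family 1: others sum to 37; max(0, 41 - 37) = 4.
Family 2: others sum to 31; max(0, 41 - 31) = 10.
Family 3: others sum to 35; max(0, 41 - 35) = 6.
Family 4: others sum to 41; max(0, 41 - 41) = 0.
Total collected = 4 + 10 + 6 + 0 = 20.

20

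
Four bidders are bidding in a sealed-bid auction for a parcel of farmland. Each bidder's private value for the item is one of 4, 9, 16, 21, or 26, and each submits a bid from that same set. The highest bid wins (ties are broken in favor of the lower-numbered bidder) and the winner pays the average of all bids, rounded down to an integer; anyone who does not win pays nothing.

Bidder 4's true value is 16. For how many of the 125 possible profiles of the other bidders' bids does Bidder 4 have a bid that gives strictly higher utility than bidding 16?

Others bid (4, 4, 4): truth gives 9; bid 9 gives 11 > 9. Violating.
Others bid (4, 4, 16): truth gives 0; bid 21 gives 5 > 0. Violating.
Others bid (4, 4, 21): truth gives 0; bid 26 gives 3 > 0. Violating.
Others bid (4, 9, 16): truth gives 0; bid 21 gives 4 > 0. Violating.
Others bid (4, 4, 9): truth gives 8; no alternative beats it.
Others bid (4, 4, 26): truth gives 0; no alternative beats it.
(Checking all 125 profiles: 28 have a profitable deviation, 97 do not.)

28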